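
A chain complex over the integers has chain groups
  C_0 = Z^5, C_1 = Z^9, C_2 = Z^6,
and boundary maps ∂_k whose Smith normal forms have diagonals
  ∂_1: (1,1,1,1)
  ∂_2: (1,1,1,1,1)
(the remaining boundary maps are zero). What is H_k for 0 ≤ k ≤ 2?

H_0 = Z,  H_1 = 0,  H_2 = Z.

H_0: b_0 = 5 − 0 − 4 = 1; torsion from ∂_1 factors > 1: none. So H_0 = Z.
H_1: b_1 = 9 − 4 − 5 = 0; torsion from ∂_2 factors > 1: none. So H_1 = 0.
H_2: b_2 = 6 − 5 − 0 = 1; torsion from ∂_3 factors > 1: none. So H_2 = Z.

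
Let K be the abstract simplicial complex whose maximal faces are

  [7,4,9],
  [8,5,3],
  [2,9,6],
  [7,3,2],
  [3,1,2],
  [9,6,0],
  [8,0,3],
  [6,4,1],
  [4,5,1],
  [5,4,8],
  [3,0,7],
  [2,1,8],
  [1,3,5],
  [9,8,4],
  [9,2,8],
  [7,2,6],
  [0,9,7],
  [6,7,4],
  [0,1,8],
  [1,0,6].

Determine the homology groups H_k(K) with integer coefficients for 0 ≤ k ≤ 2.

H_0 ≅ Z,  H_1 ≅ Z ⊕ Z/2,  H_2 = 0.

We work with the vertex ordering 0 < 1 < 2 < 3 < 4 < 5 < 6 < 7 < 8 < 9. The simplices of K, each written with vertices in increasing order, are:

  0-simplices (10): [0], [1], [2], [3], [4], [5], [6], [7], [8], [9]
  1-simplices (30): (30 of them)
  2-simplices (20): (20 of them)

Hence C_0 ≅ Z^10, C_1 ≅ Z^30, C_2 ≅ Z^20.

The boundary map ∂_1: C_1 → C_0 is given by ∂[p,q] = [q] − [p].
The 10×30 boundary matrix has rank 9 and Smith normal form diag(1,1,1,1,1,1,1,1,1).

∂_2: C_2 → C_1 maps a triangle to the signed sum of its edges. For instance
  ∂[2,6,9] = [6,9] − [2,9] + [2,6],
  ∂[1,3,5] = [3,5] − [1,5] + [1,3].
This gives a 30×20 integer matrix of rank 20; reducing to Smith normal form yields diagonal entries (1,1,1,1,1,1,1,1,1,1,1,1,1,1,1,1,1,1,1,2).

Computing H_k = (kernel of ∂_k) / (image of ∂_{k+1}):

  H_0: rank C_0 − rank ∂_1 = 10 − 9 = 1, and the invariant factors of ∂_1 are all 1, so H_0 ≅ Z.
  H_1: rank ker ∂_1 − rank ∂_2 = (30 − 9) − 20 = 1, and ∂_2 has invariant factor 2 > 1, so H_1 ≅ Z ⊕ Z/2.
  H_2: rank ker ∂_2 − rank ∂_3 = (20 − 20) − 0 = 0, and there is no ∂_3, so H_2 ≅ 0.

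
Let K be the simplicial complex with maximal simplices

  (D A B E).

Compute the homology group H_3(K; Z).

We work with the vertex ordering A < B < D < E. The simplices of K, each written with vertices in increasing order, are:

  0-simplices (4): A, B, D, E
  1-simplices (6): AB, AD, AE, BD, BE, DE
  2-simplices (4): ABD, ABE, ADE, BDE
  3-simplices (1): ABDE

so the chain groups are C_0 ≅ Z^4, C_1 ≅ Z^6, C_2 ≅ Z^4, C_3 ≅ Z^1.

The boundary map ∂_1: C_1 → C_0 is given by ∂[p,q] = [q] − [p].
As a 4×6 matrix over Z this has rank 3, with invariant factors (1,1,1).

∂_2: C_2 → C_1 maps a triangle to the signed sum of its edges. For instance
  ∂ABD = BD − AD + AB,
  ∂ADE = DE − AE + AD.
The resulting 6×4 matrix has rank 3, and its Smith normal form has invariant factors (1,1,1).

Boundary ∂_3: C_3 → C_2 sends each 3-simplex σ to the alternating sum Σ_i (−1)^i (σ with its i-th vertex removed). For instance
  ∂ABDE = BDE − ADE + ABE − ABD.
This gives a 4×1 integer matrix of rank 1; reducing to Smith normal form yields diagonal entries (1).

From H_k ≅ ker(∂_k) / im(∂_{k+1}) we obtain:

  H_3: rank ker ∂_3 − rank ∂_4 = (1 − 1) − 0 = 0, and there is no ∂_4, so H_3 ≅ 0.

(K is a triangulation of the 3-simplex.)

H_3 = 0.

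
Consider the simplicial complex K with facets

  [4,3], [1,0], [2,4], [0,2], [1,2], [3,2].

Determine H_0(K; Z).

H_0 ≅ Z.

We work with the vertex ordering 0 < 1 < 2 < 3 < 4. The simplices of K, each written with vertices in increasing order, are:

  0-simplices (5): [0], [1], [2], [3], [4]
  1-simplices (6): [0,1], [0,2], [1,2], [2,3], [2,4], [3,4]

giving chain groups C_0 ≅ Z^5, C_1 ≅ Z^6.

Boundary ∂_1: C_1 → C_0 maps an edge to its endpoints' difference, ∂[p,q] = q − p. For instance
  ∂[2,3] = [3] − [2].
The 5×6 boundary matrix has rank 4 and Smith normal form diag(1,1,1,1).

From H_k ≅ ker(∂_k) / im(∂_{k+1}) we obtain:

  H_0: rank C_0 − rank ∂_1 = 5 − 4 = 1, and the invariant factors of ∂_1 are all 1, so H_0 ≅ Z.

(K is a triangulation of a wedge of 2 circles.)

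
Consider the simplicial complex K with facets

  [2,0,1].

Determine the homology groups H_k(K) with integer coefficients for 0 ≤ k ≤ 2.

H_0 = Z,  H_1 = 0,  H_2 = 0.

Fix the vertex order 0 < 1 < 2 and write every simplex with vertices in increasing order. Then dim K = 2 and the simplices of K are:

  0-simplices (3): [0], [1], [2]
  1-simplices (3): [0,1], [0,2], [1,2]
  2-simplices (1): [0,1,2]

so the chain groups are C_0 ≅ Z^3, C_1 ≅ Z^3, C_2 ≅ Z^1.

∂_1: C_1 → C_0 is given by ∂[p,q] = [q] − [p].
The resulting 3×3 matrix has rank 2, and its Smith normal form has invariant factors (1,1).

∂_2: C_2 → C_1 acts by ∂[p,q,r] = [q,r] − [p,r] + [p,q]. For instance
  ∂[0,1,2] = [1,2] − [0,2] + [0,1].
The resulting 3×1 matrix has rank 1, and its Smith normal form has invariant factors (1).

From H_k ≅ ker(∂_k) / im(∂_{k+1}) we obtain:

  H_0: rank C_0 − rank ∂_1 = 3 − 2 = 1, and the invariant factors of ∂_1 are all 1, so H_0 = Z.
  H_1: rank ker ∂_1 − rank ∂_2 = (3 − 2) − 1 = 0, and the invariant factors of ∂_2 are all 1, so H_1 = 0.
  H_2: rank ker ∂_2 − rank ∂_3 = (1 − 1) − 0 = 0, and there is no ∂_3, so H_2 = 0.

(K is a triangulation of the 2-simplex.)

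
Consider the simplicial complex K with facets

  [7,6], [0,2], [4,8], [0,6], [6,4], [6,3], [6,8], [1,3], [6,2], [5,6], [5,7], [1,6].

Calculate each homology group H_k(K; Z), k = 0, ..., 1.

H_0 = Z,  H_1 = Z^4.

Take the total order 0 < 1 < 2 < 3 < 4 < 5 < 6 < 7 < 8 on the vertex set. Then K (dimension 1) consists of the simplices:

  0-simplices (9): [0], [1], [2], [3], [4], [5], [6], [7], [8]
  1-simplices (12): [0,2], [0,6], [1,3], [1,6], [2,6], [3,6], [4,6], [4,8], [5,6], [5,7], [6,7], [6,8]

Hence C_0 ≅ Z^9, C_1 ≅ Z^12.

The boundary map ∂_1: C_1 → C_0 sends each edge [p,q] (with p < q) to q − p.
This gives a 9×12 integer matrix of rank 8; reducing to Smith normal form yields diagonal entries (1,1,1,1,1,1,1,1).

From H_k ≅ ker(∂_k) / im(∂_{k+1}) we obtain:

  H_0: rank C_0 − rank ∂_1 = 9 − 8 = 1, and the invariant factors of ∂_1 are all 1, so H_0 = Z.
  H_1: rank ker ∂_1 − rank ∂_2 = (12 − 8) − 0 = 4, and there is no ∂_2, so H_1 = Z^4.

As a check, the Euler characteristic is 9 − 12 = -3, which agrees with 1 − 4 = -3.
(K is a triangulation of a wedge of 4 circles.)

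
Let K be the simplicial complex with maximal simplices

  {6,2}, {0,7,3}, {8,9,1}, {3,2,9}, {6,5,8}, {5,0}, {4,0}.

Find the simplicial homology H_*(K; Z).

H_0 ≅ Z,  H_1 ≅ Z^2,  H_2 = 0.

Fix the vertex order 0 < 1 < 2 < 3 < 4 < 5 < 6 < 7 < 8 < 9 and write every simplex with vertices in increasing order. Then dim K = 2 and the simplices of K are:

  0-simplices (10): [0], [1], [2], [3], [4], [5], [6], [7], [8], [9]
  1-simplices (15): [0,3], [0,4], [0,5], [0,7], [1,8], [1,9], [2,3], [2,6], [2,9], [3,7], [3,9], [5,6], [5,8], [6,8], [8,9]
  2-simplices (4): [0,3,7], [1,8,9], [2,3,9], [5,6,8]

giving chain groups C_0 ≅ Z^10, C_1 ≅ Z^15, C_2 ≅ Z^4.

Boundary ∂_1: C_1 → C_0 sends each edge [p,q] (with p < q) to q − p. For instance
  ∂[1,9] = [9] − [1].
As a 10×15 matrix over Z this has rank 9, with invariant factors (1,1,1,1,1,1,1,1,1).

The boundary map ∂_2: C_2 → C_1 acts by ∂[p,q,r] = [q,r] − [p,r] + [p,q]. For instance
  ∂[2,3,9] = [3,9] − [2,9] + [2,3],
  ∂[1,8,9] = [8,9] − [1,9] + [1,8].
As a 15×4 matrix over Z this has rank 4, with invariant factors (1,1,1,1).

Now H_k = ker ∂_k / im ∂_{k+1}, so:

  H_0: rank C_0 − rank ∂_1 = 10 − 9 = 1, and the invariant factors of ∂_1 are all 1, so H_0 = Z.
  H_1: rank ker ∂_1 − rank ∂_2 = (15 − 9) − 4 = 2, and the invariant factors of ∂_2 are all 1, so H_1 = Z^2.
  H_2: rank ker ∂_2 − rank ∂_3 = (4 − 4) − 0 = 0, and there is no ∂_3, so H_2 = 0.

As a check, the Euler characteristic is 10 − 15 + 4 = -1, which agrees with 1 − 2 + 0 = -1.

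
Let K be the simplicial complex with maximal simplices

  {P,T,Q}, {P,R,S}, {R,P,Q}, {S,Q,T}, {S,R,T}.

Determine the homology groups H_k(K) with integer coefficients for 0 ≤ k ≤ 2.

H_0 ≅ Z,  H_1 ≅ Z,  H_2 = 0.

We work with the vertex ordering P < Q < R < S < T. The simplices of K, each written with vertices in increasing order, are:

  0-simplices (5): P, Q, R, S, T
  1-simplices (10): PQ, PR, PS, PT, QR, QS, QT, RS, RT, ST
  2-simplices (5): PQR, PQT, PRS, QST, RST

Hence C_0 ≅ Z^5, C_1 ≅ Z^10, C_2 ≅ Z^5.

∂_1: C_1 → C_0 maps an edge to its endpoints' difference, ∂[p,q] = q − p. For instance
  ∂PQ = Q − P.
As a 5×10 matrix over Z this has rank 4, with invariant factors (1,1,1,1).

Boundary ∂_2: C_2 → C_1 maps a triangle to the signed sum of its edges. For instance
  ∂QST = ST − QT + QS,
  ∂PQR = QR − PR + PQ.
This gives a 10×5 integer matrix of rank 5; reducing to Smith normal form yields diagonal entries (1,1,1,1,1).

Computing H_k = (kernel of ∂_k) / (image of ∂_{k+1}):

  H_0: rank C_0 − rank ∂_1 = 5 − 4 = 1, and the invariant factors of ∂_1 are all 1, so H_0 = Z.
  H_1: rank ker ∂_1 − rank ∂_2 = (10 − 4) − 5 = 1, and the invariant factors of ∂_2 are all 1, so H_1 = Z.
  H_2: rank ker ∂_2 − rank ∂_3 = (5 − 5) − 0 = 0, and there is no ∂_3, so H_2 = 0.

(K is a triangulation of the Möbius band.)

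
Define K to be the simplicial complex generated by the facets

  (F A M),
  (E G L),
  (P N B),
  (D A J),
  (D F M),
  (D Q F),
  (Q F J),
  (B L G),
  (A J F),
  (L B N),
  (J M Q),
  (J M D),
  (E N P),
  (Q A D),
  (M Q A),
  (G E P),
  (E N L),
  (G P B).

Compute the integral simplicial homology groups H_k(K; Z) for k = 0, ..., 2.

Fix the vertex order A < B < D < E < F < G < J < L < M < N < P < Q and write every simplex with vertices in increasing order. Then dim K = 2 and the simplices of K are:

  0-simplices (12): A, B, D, E, F, G, J, L, M, N, P, Q
  1-simplices (27): AD, AF, AJ, AM, AQ, BG, BL, BN, BP, DF, DJ, DM, DQ, EG, EL, EN, EP, FJ, FM, FQ, GL, GP, JM, JQ, LN, MQ, NP
  2-simplices (18): ADJ, ADQ, AFJ, AFM, AMQ, BGL, BGP, BLN, BNP, DFM, DFQ, DJM, EGL, EGP, ELN, ENP, FJQ, JMQ

so the chain groups are C_0 ≅ Z^12, C_1 ≅ Z^27, C_2 ≅ Z^18.

∂_1: C_1 → C_0 maps an edge to its endpoints' difference, ∂[p,q] = q − p.
This gives a 12×27 integer matrix of rank 10; reducing to Smith normal form yields diagonal entries (1,1,1,1,1,1,1,1,1,1).

∂_2: C_2 → C_1 maps a triangle to the signed sum of its edges. For instance
  ∂ADJ = DJ − AJ + AD,
  ∂AFM = FM − AM + AF.
The 27×18 boundary matrix has rank 17 and Smith normal form diag(1,1,1,1,1,1,1,1,1,1,1,1,1,1,1,1,2).

From H_k ≅ ker(∂_k) / im(∂_{k+1}) we obtain:

  H_0: rank C_0 − rank ∂_1 = 12 − 10 = 2, and the invariant factors of ∂_1 are all 1, so H_0 = Z^2.
  H_1: rank ker ∂_1 − rank ∂_2 = (27 − 10) − 17 = 0, and ∂_2 has invariant factor 2 > 1, so H_1 = Z_2.
  H_2: rank ker ∂_2 − rank ∂_3 = (18 − 17) − 0 = 1, and there is no ∂_3, so H_2 = Z.

H_0 ≅ Z^2,  H_1 ≅ Z_2,  H_2 ≅ Z.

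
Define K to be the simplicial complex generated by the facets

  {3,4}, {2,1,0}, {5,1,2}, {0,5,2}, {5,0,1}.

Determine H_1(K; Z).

Fix the vertex order 0 < 1 < 2 < 3 < 4 < 5 and write every simplex with vertices in increasing order. Then dim K = 2 and the simplices of K are:

  0-simplices (6): [0], [1], [2], [3], [4], [5]
  1-simplices (7): [0,1], [0,2], [0,5], [1,2], [1,5], [2,5], [3,4]
  2-simplices (4): [0,1,2], [0,1,5], [0,2,5], [1,2,5]

so the chain groups are C_0 ≅ Z^6, C_1 ≅ Z^7, C_2 ≅ Z^4.

Boundary ∂_1: C_1 → C_0 maps an edge to its endpoints' difference, ∂[p,q] = q − p.
This gives a 6×7 integer matrix of rank 4; reducing to Smith normal form yields diagonal entries (1,1,1,1).

∂_2: C_2 → C_1 sends each 2-simplex [p,q,r] to [q,r] − [p,r] + [p,q]. For instance
  ∂[0,1,5] = [1,5] − [0,5] + [0,1],
  ∂[0,2,5] = [2,5] − [0,5] + [0,2].
This gives a 7×4 integer matrix of rank 3; reducing to Smith normal form yields diagonal entries (1,1,1).

Computing H_k = (kernel of ∂_k) / (image of ∂_{k+1}):

  H_1: rank ker ∂_1 − rank ∂_2 = (7 − 4) − 3 = 0, and the invariant factors of ∂_2 are all 1, so H_1 ≅ 0.

(K is a triangulation of the disjoint union of the 2-sphere S^2 and the 1-simplex.)

H_1 = 0.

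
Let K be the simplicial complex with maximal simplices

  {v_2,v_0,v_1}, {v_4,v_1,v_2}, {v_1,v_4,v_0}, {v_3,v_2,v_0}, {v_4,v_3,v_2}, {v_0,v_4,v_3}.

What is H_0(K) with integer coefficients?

H_0 = Z.

We work with the vertex ordering v_0 < v_1 < v_2 < v_3 < v_4. The simplices of K, each written with vertices in increasing order, are:

  0-simplices (5): [v_0], [v_1], [v_2], [v_3], [v_4]
  1-simplices (9): [v_0,v_1], [v_0,v_2], [v_0,v_3], [v_0,v_4], [v_1,v_2], [v_1,v_4], [v_2,v_3], [v_2,v_4], [v_3,v_4]
  2-simplices (6): [v_0,v_1,v_2], [v_0,v_1,v_4], [v_0,v_2,v_3], [v_0,v_3,v_4], [v_1,v_2,v_4], [v_2,v_3,v_4]

Hence C_0 ≅ Z^5, C_1 ≅ Z^9, C_2 ≅ Z^6.

Boundary ∂_1: C_1 → C_0 is given by ∂[p,q] = [q] − [p]. For instance
  ∂[v_0,v_2] = [v_2] − [v_0].
The 5×9 boundary matrix has rank 4 and Smith normal form diag(1,1,1,1).

Boundary ∂_2: C_2 → C_1 sends each 2-simplex [p,q,r] to [q,r] − [p,r] + [p,q]. For instance
  ∂[v_0,v_1,v_4] = [v_1,v_4] − [v_0,v_4] + [v_0,v_1],
  ∂[v_1,v_2,v_4] = [v_2,v_4] − [v_1,v_4] + [v_1,v_2].
The resulting 9×6 matrix has rank 5, and its Smith normal form has invariant factors (1,1,1,1,1).

Computing H_k = (kernel of ∂_k) / (image of ∂_{k+1}):

  H_0: rank C_0 − rank ∂_1 = 5 − 4 = 1, and the invariant factors of ∂_1 are all 1, so H_0 = Z.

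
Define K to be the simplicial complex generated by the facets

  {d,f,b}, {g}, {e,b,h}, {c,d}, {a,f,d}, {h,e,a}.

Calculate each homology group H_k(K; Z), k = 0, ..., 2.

H_0 = Z^2,  H_1 = Z,  H_2 = 0.

Fix the vertex order a < b < c < d < e < f < g < h and write every simplex with vertices in increasing order. Then dim K = 2 and the simplices of K are:

  0-simplices (8): a, b, c, d, e, f, g, h
  1-simplices (11): ad, ae, af, ah, bd, be, bf, bh, cd, df, eh
  2-simplices (4): adf, aeh, bdf, beh

so the chain groups are C_0 ≅ Z^8, C_1 ≅ Z^11, C_2 ≅ Z^4.

The boundary map ∂_1: C_1 → C_0 maps an edge to its endpoints' difference, ∂[p,q] = q − p. For instance
  ∂bh = h − b.
As a 8×11 matrix over Z this has rank 6, with invariant factors (1,1,1,1,1,1).

∂_2: C_2 → C_1 sends each 2-simplex [p,q,r] to [q,r] − [p,r] + [p,q]. For instance
  ∂adf = df − af + ad,
  ∂aeh = eh − ah + ae.
As a 11×4 matrix over Z this has rank 4, with invariant factors (1,1,1,1).

Now H_k = ker ∂_k / im ∂_{k+1}, so:

  H_0: rank C_0 − rank ∂_1 = 8 − 6 = 2, and the invariant factors of ∂_1 are all 1, so H_0 ≅ Z^2.
  H_1: rank ker ∂_1 − rank ∂_2 = (11 − 6) − 4 = 1, and the invariant factors of ∂_2 are all 1, so H_1 ≅ Z.
  H_2: rank ker ∂_2 − rank ∂_3 = (4 − 4) − 0 = 0, and there is no ∂_3, so H_2 ≅ 0.

As a check, the Euler characteristic is 8 − 11 + 4 = 1, which agrees with 2 − 1 + 0 = 1.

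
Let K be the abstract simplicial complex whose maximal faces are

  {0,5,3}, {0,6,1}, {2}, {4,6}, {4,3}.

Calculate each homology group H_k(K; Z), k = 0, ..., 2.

H_0 ≅ Z^2,  H_1 ≅ Z,  H_2 = 0.

K has 7 vertices, 8 edges, 2 triangles.
rank ∂_0 = 0, rank ∂_1 = 5 ⇒ b_0 = 7 − 0 − 5 = 2; all invariant factors of ∂_1 are 1 so no torsion. So H_0 ≅ Z^2.
rank ∂_1 = 5, rank ∂_2 = 2 ⇒ b_1 = 8 − 5 − 2 = 1; all invariant factors of ∂_2 are 1 so no torsion. So H_1 ≅ Z.
rank ∂_2 = 2, rank ∂_3 = 0 ⇒ b_2 = 2 − 2 − 0 = 0. So H_2 ≅ 0.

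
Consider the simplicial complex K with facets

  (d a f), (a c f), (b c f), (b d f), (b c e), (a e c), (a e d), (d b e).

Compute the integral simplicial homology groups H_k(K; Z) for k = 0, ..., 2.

H_0 = Z,  H_1 = 0,  H_2 = Z.

Take the total order a < b < c < d < e < f on the vertex set. Then K (dimension 2) consists of the simplices:

  0-simplices (6): a, b, c, d, e, f
  1-simplices (12): ac, ad, ae, af, bc, bd, be, bf, ce, cf, de, df
  2-simplices (8): ace, acf, ade, adf, bce, bcf, bde, bdf

Hence C_0 ≅ Z^6, C_1 ≅ Z^12, C_2 ≅ Z^8.

Boundary ∂_1: C_1 → C_0 sends each edge [p,q] (with p < q) to q − p. For instance
  ∂ad = d − a.
This gives a 6×12 integer matrix of rank 5; reducing to Smith normal form yields diagonal entries (1,1,1,1,1).

The boundary map ∂_2: C_2 → C_1 acts by ∂[p,q,r] = [q,r] − [p,r] + [p,q]. For instance
  ∂acf = cf − af + ac,
  ∂ace = ce − ae + ac.
As a 12×8 matrix over Z this has rank 7, with invariant factors (1,1,1,1,1,1,1).

Computing H_k = (kernel of ∂_k) / (image of ∂_{k+1}):

  H_0: rank C_0 − rank ∂_1 = 6 − 5 = 1, and the invariant factors of ∂_1 are all 1, so H_0 = Z.
  H_1: rank ker ∂_1 − rank ∂_2 = (12 − 5) − 7 = 0, and the invariant factors of ∂_2 are all 1, so H_1 = 0.
  H_2: rank ker ∂_2 − rank ∂_3 = (8 − 7) − 0 = 1, and there is no ∂_3, so H_2 = Z.

(K is a triangulation of the 2-sphere S^2.)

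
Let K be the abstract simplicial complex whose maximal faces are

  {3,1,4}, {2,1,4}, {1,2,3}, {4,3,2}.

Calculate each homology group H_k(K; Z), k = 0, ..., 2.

K has 4 vertices, 6 edges, 4 triangles.
rank ∂_0 = 0, rank ∂_1 = 3 ⇒ b_0 = 4 − 0 − 3 = 1; all invariant factors of ∂_1 are 1 so no torsion. So H_0 ≅ Z.
rank ∂_1 = 3, rank ∂_2 = 3 ⇒ b_1 = 6 − 3 − 3 = 0; all invariant factors of ∂_2 are 1 so no torsion. So H_1 ≅ 0.
rank ∂_2 = 3, rank ∂_3 = 0 ⇒ b_2 = 4 − 3 − 0 = 1. So H_2 ≅ Z.

H_0 = Z,  H_1 = 0,  H_2 = Z.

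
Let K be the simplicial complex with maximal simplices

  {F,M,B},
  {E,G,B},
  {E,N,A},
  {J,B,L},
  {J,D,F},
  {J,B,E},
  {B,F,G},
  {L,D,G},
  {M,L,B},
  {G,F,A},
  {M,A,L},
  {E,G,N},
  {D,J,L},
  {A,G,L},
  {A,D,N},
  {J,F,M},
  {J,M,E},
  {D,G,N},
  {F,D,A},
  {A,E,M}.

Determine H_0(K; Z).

H_0 ≅ Z.

We work with the vertex ordering A < B < D < E < F < G < J < L < M < N. The simplices of K, each written with vertices in increasing order, are:

  0-simplices (10): A, B, D, E, F, G, J, L, M, N
  1-simplices (30): AD, AE, AF, AG, AL, AM, AN, BE, BF, BG, BJ, BL, BM, DF, DG, DJ, DL, DN, EG, EJ, EM, EN, FG, FJ, FM, GL, GN, JL, JM, LM
  2-simplices (20): ADF, ADN, AEM, AEN, AFG, AGL, ALM, BEG, BEJ, BFG, BFM, BJL, BLM, DFJ, DGL, DGN, DJL, EGN, EJM, FJM

Hence C_0 ≅ Z^10, C_1 ≅ Z^30, C_2 ≅ Z^20.

The boundary map ∂_1: C_1 → C_0 sends each edge [p,q] (with p < q) to q − p. For instance
  ∂AF = F − A.
The 10×30 boundary matrix has rank 9 and Smith normal form diag(1,1,1,1,1,1,1,1,1).

∂_2: C_2 → C_1 sends each 2-simplex [p,q,r] to [q,r] − [p,r] + [p,q]. For instance
  ∂FJM = JM − FM + FJ,
  ∂AGL = GL − AL + AG.
As a 30×20 matrix over Z this has rank 20, with invariant factors (1,1,1,1,1,1,1,1,1,1,1,1,1,1,1,1,1,1,1,2).

Computing H_k = (kernel of ∂_k) / (image of ∂_{k+1}):

  H_0: rank C_0 − rank ∂_1 = 10 − 9 = 1, and the invariant factors of ∂_1 are all 1, so H_0 = Z.

(K is a triangulation of the Klein bottle.)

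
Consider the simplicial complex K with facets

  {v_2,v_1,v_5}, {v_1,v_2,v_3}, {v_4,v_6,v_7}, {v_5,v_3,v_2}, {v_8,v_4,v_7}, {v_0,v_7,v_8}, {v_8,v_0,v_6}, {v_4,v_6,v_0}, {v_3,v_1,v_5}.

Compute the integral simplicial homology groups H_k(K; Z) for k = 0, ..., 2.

We work with the vertex ordering v_0 < v_1 < v_2 < v_3 < v_4 < v_5 < v_6 < v_7 < v_8. The simplices of K, each written with vertices in increasing order, are:

  0-simplices (9): [v_0], [v_1], [v_2], [v_3], [v_4], [v_5], [v_6], [v_7], [v_8]
  1-simplices (16): (16 of them)
  2-simplices (9): [v_0,v_4,v_6], [v_0,v_6,v_8], [v_0,v_7,v_8], [v_1,v_2,v_3], [v_1,v_2,v_5], [v_1,v_3,v_5], [v_2,v_3,v_5], [v_4,v_6,v_7], [v_4,v_7,v_8]

so the chain groups are C_0 ≅ Z^9, C_1 ≅ Z^16, C_2 ≅ Z^9.

Boundary ∂_1: C_1 → C_0 maps an edge to its endpoints' difference, ∂[p,q] = q − p. For instance
  ∂[v_2,v_5] = [v_5] − [v_2].
The 9×16 boundary matrix has rank 7 and Smith normal form diag(1,1,1,1,1,1,1).

The boundary map ∂_2: C_2 → C_1 maps a triangle to the signed sum of its edges. For instance
  ∂[v_4,v_6,v_7] = [v_6,v_7] − [v_4,v_7] + [v_4,v_6],
  ∂[v_2,v_3,v_5] = [v_3,v_5] − [v_2,v_5] + [v_2,v_3].
This gives a 16×9 integer matrix of rank 8; reducing to Smith normal form yields diagonal entries (1,1,1,1,1,1,1,1).

Computing H_k = (kernel of ∂_k) / (image of ∂_{k+1}):

  H_0: rank C_0 − rank ∂_1 = 9 − 7 = 2, and the invariant factors of ∂_1 are all 1, so H_0 = Z^2.
  H_1: rank ker ∂_1 − rank ∂_2 = (16 − 7) − 8 = 1, and the invariant factors of ∂_2 are all 1, so H_1 = Z.
  H_2: rank ker ∂_2 − rank ∂_3 = (9 − 8) − 0 = 1, and there is no ∂_3, so H_2 = Z.

As a check, the Euler characteristic is 9 − 16 + 9 = 2, which agrees with 2 − 1 + 1 = 2.
(K is a triangulation of the disjoint union of the 2-sphere S^2 and the Möbius band.)

H_0 = Z^2,  H_1 = Z,  H_2 = Z.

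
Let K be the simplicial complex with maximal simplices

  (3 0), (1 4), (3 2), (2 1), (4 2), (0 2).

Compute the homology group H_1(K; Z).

H_1 = Z^2.

Take the total order 0 < 1 < 2 < 3 < 4 on the vertex set. Then K (dimension 1) consists of the simplices:

  0-simplices (5): [0], [1], [2], [3], [4]
  1-simplices (6): [0,2], [0,3], [1,2], [1,4], [2,3], [2,4]

so the chain groups are C_0 ≅ Z^5, C_1 ≅ Z^6.

Boundary ∂_1: C_1 → C_0 sends each edge [p,q] (with p < q) to q − p. For instance
  ∂[1,4] = [4] − [1].
The 5×6 boundary matrix has rank 4 and Smith normal form diag(1,1,1,1).

From H_k ≅ ker(∂_k) / im(∂_{k+1}) we obtain:

  H_1: rank ker ∂_1 − rank ∂_2 = (6 − 4) − 0 = 2, and there is no ∂_2, so H_1 ≅ Z^2.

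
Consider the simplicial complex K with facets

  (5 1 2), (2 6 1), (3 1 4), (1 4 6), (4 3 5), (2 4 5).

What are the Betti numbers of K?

Take the total order 1 < 2 < 3 < 4 < 5 < 6 on the vertex set. Then K (dimension 2) consists of the simplices:

  0-simplices (6): [1], [2], [3], [4], [5], [6]
  1-simplices (12): [1,2], [1,3], [1,4], [1,5], [1,6], [2,4], [2,5], [2,6], [3,4], [3,5], [4,5], [4,6]
  2-simplices (6): [1,2,5], [1,2,6], [1,3,4], [1,4,6], [2,4,5], [3,4,5]

Hence C_0 ≅ Z^6, C_1 ≅ Z^12, C_2 ≅ Z^6.

Boundary ∂_1: C_1 → C_0 maps an edge to its endpoints' difference, ∂[p,q] = q − p.
The 6×12 boundary matrix has rank 5 and Smith normal form diag(1,1,1,1,1).

∂_2: C_2 → C_1 sends each 2-simplex [p,q,r] to [q,r] − [p,r] + [p,q]. For instance
  ∂[1,3,4] = [3,4] − [1,4] + [1,3],
  ∂[1,4,6] = [4,6] − [1,6] + [1,4].
This gives a 12×6 integer matrix of rank 6; reducing to Smith normal form yields diagonal entries (1,1,1,1,1,1).

Computing H_k = (kernel of ∂_k) / (image of ∂_{k+1}):

  H_0: rank C_0 − rank ∂_1 = 6 − 5 = 1, and the invariant factors of ∂_1 are all 1, so H_0 ≅ Z.
  H_1: rank ker ∂_1 − rank ∂_2 = (12 − 5) − 6 = 1, and the invariant factors of ∂_2 are all 1, so H_1 ≅ Z.
  H_2: rank ker ∂_2 − rank ∂_3 = (6 − 6) − 0 = 0, and there is no ∂_3, so H_2 ≅ 0.

(K is a triangulation of the cylinder S^1 x I.)

Hence the Betti numbers are b_0 = 1, b_1 = 1, b_2 = 0.

b_0 = 1, b_1 = 1, b_2 = 0.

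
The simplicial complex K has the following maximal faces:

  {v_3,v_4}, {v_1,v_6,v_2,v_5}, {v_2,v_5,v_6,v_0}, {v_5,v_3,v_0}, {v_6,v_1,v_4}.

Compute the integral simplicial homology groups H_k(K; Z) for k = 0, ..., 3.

Take the total order v_0 < v_1 < v_2 < v_3 < v_4 < v_5 < v_6 on the vertex set. Then K (dimension 3) consists of the simplices:

  0-simplices (7): [v_0], [v_1], [v_2], [v_3], [v_4], [v_5], [v_6]
  1-simplices (14): [v_0,v_2], [v_0,v_3], [v_0,v_5], [v_0,v_6], [v_1,v_2], [v_1,v_4], [v_1,v_5], [v_1,v_6], [v_2,v_5], [v_2,v_6], [v_3,v_4], [v_3,v_5], [v_4,v_6], [v_5,v_6]
  2-simplices (9): [v_0,v_2,v_5], [v_0,v_2,v_6], [v_0,v_3,v_5], [v_0,v_5,v_6], [v_1,v_2,v_5], [v_1,v_2,v_6], [v_1,v_4,v_6], [v_1,v_5,v_6], [v_2,v_5,v_6]
  3-simplices (2): [v_0,v_2,v_5,v_6], [v_1,v_2,v_5,v_6]

Hence C_0 ≅ Z^7, C_1 ≅ Z^14, C_2 ≅ Z^9, C_3 ≅ Z^2.

Boundary ∂_1: C_1 → C_0 is given by ∂[p,q] = [q] − [p]. For instance
  ∂[v_3,v_5] = [v_5] − [v_3].
This gives a 7×14 integer matrix of rank 6; reducing to Smith normal form yields diagonal entries (1,1,1,1,1,1).

∂_2: C_2 → C_1 acts by ∂[p,q,r] = [q,r] − [p,r] + [p,q]. For instance
  ∂[v_1,v_2,v_5] = [v_2,v_5] − [v_1,v_5] + [v_1,v_2],
  ∂[v_1,v_4,v_6] = [v_4,v_6] − [v_1,v_6] + [v_1,v_4].
The 14×9 boundary matrix has rank 7 and Smith normal form diag(1,1,1,1,1,1,1).

Boundary ∂_3: C_3 → C_2 sends each 3-simplex σ to the alternating sum Σ_i (−1)^i (σ with its i-th vertex removed). For instance
  ∂[v_1,v_2,v_5,v_6] = [v_2,v_5,v_6] − [v_1,v_5,v_6] + [v_1,v_2,v_6] − [v_1,v_2,v_5],
  ∂[v_0,v_2,v_5,v_6] = [v_2,v_5,v_6] − [v_0,v_5,v_6] + [v_0,v_2,v_6] − [v_0,v_2,v_5].
The resulting 9×2 matrix has rank 2, and its Smith normal form has invariant factors (1,1).

From H_k ≅ ker(∂_k) / im(∂_{k+1}) we obtain:

  H_0: rank C_0 − rank ∂_1 = 7 − 6 = 1, and the invariant factors of ∂_1 are all 1, so H_0 = Z.
  H_1: rank ker ∂_1 − rank ∂_2 = (14 − 6) − 7 = 1, and the invariant factors of ∂_2 are all 1, so H_1 = Z.
  H_2: rank ker ∂_2 − rank ∂_3 = (9 − 7) − 2 = 0, and the invariant factors of ∂_3 are all 1, so H_2 = 0.
  H_3: rank ker ∂_3 − rank ∂_4 = (2 − 2) − 0 = 0, and there is no ∂_4, so H_3 = 0.

As a check, the Euler characteristic is 7 − 14 + 9 − 2 = 0, which agrees with 1 − 1 + 0 − 0 = 0.

H_0 = Z,  H_1 = Z,  H_2 = 0,  H_3 = 0.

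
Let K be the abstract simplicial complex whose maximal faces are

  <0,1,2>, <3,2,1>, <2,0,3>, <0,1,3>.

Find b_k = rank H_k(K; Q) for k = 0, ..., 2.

b_0 = 1, b_1 = 0, b_2 = 1.

Fix the vertex order 0 < 1 < 2 < 3 and write every simplex with vertices in increasing order. Then dim K = 2 and the simplices of K are:

  0-simplices (4): [0], [1], [2], [3]
  1-simplices (6): [0,1], [0,2], [0,3], [1,2], [1,3], [2,3]
  2-simplices (4): [0,1,2], [0,1,3], [0,2,3], [1,2,3]

Hence C_0 ≅ Z^4, C_1 ≅ Z^6, C_2 ≅ Z^4.

Boundary ∂_1: C_1 → C_0 is given by ∂[p,q] = [q] − [p].
The 4×6 boundary matrix has rank 3 and Smith normal form diag(1,1,1).

∂_2: C_2 → C_1 sends each 2-simplex [p,q,r] to [q,r] − [p,r] + [p,q]. For instance
  ∂[1,2,3] = [2,3] − [1,3] + [1,2],
  ∂[0,2,3] = [2,3] − [0,3] + [0,2].
This gives a 6×4 integer matrix of rank 3; reducing to Smith normal form yields diagonal entries (1,1,1).

Reading off H_k = ker ∂_k / im ∂_{k+1}:

  H_0: rank C_0 − rank ∂_1 = 4 − 3 = 1, and the invariant factors of ∂_1 are all 1, so H_0 ≅ Z.
  H_1: rank ker ∂_1 − rank ∂_2 = (6 − 3) − 3 = 0, and the invariant factors of ∂_2 are all 1, so H_1 ≅ 0.
  H_2: rank ker ∂_2 − rank ∂_3 = (4 − 3) − 0 = 1, and there is no ∂_3, so H_2 ≅ Z.

(K is a triangulation of the 2-sphere S^2.)

Hence the Betti numbers are b_0 = 1, b_1 = 0, b_2 = 1.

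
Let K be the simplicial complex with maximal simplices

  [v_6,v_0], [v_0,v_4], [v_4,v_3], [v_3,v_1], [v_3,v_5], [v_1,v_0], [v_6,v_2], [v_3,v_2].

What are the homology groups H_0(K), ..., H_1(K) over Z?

H_0 = Z,  H_1 = Z^2.

Order the vertices as v_0 < v_1 < v_2 < v_3 < v_4 < v_5 < v_6. Listing each simplex with vertices in this order, K has dimension 1 with simplices:

  0-simplices (7): [v_0], [v_1], [v_2], [v_3], [v_4], [v_5], [v_6]
  1-simplices (8): [v_0,v_1], [v_0,v_4], [v_0,v_6], [v_1,v_3], [v_2,v_3], [v_2,v_6], [v_3,v_4], [v_3,v_5]

giving chain groups C_0 ≅ Z^7, C_1 ≅ Z^8.

∂_1: C_1 → C_0 maps an edge to its endpoints' difference, ∂[p,q] = q − p. For instance
  ∂[v_3,v_4] = [v_4] − [v_3].
As a 7×8 matrix over Z this has rank 6, with invariant factors (1,1,1,1,1,1).

Reading off H_k = ker ∂_k / im ∂_{k+1}:

  H_0: rank C_0 − rank ∂_1 = 7 − 6 = 1, and the invariant factors of ∂_1 are all 1, so H_0 ≅ Z.
  H_1: rank ker ∂_1 − rank ∂_2 = (8 − 6) − 0 = 2, and there is no ∂_2, so H_1 ≅ Z^2.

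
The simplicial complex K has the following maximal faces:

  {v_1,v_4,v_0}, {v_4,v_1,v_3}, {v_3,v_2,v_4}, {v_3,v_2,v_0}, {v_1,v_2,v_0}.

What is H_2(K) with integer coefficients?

H_2 ≅ 0.

Fix the vertex order v_0 < v_1 < v_2 < v_3 < v_4 and write every simplex with vertices in increasing order. Then dim K = 2 and the simplices of K are:

  0-simplices (5): [v_0], [v_1], [v_2], [v_3], [v_4]
  1-simplices (10): [v_0,v_1], [v_0,v_2], [v_0,v_3], [v_0,v_4], [v_1,v_2], [v_1,v_3], [v_1,v_4], [v_2,v_3], [v_2,v_4], [v_3,v_4]
  2-simplices (5): [v_0,v_1,v_2], [v_0,v_1,v_4], [v_0,v_2,v_3], [v_1,v_3,v_4], [v_2,v_3,v_4]

so the chain groups are C_0 ≅ Z^5, C_1 ≅ Z^10, C_2 ≅ Z^5.

∂_1: C_1 → C_0 maps an edge to its endpoints' difference, ∂[p,q] = q − p. For instance
  ∂[v_1,v_2] = [v_2] − [v_1].
The resulting 5×10 matrix has rank 4, and its Smith normal form has invariant factors (1,1,1,1).

Boundary ∂_2: C_2 → C_1 sends each 2-simplex [p,q,r] to [q,r] − [p,r] + [p,q]. For instance
  ∂[v_0,v_1,v_2] = [v_1,v_2] − [v_0,v_2] + [v_0,v_1],
  ∂[v_0,v_2,v_3] = [v_2,v_3] − [v_0,v_3] + [v_0,v_2].
The 10×5 boundary matrix has rank 5 and Smith normal form diag(1,1,1,1,1).

Reading off H_k = ker ∂_k / im ∂_{k+1}:

  H_2: rank ker ∂_2 − rank ∂_3 = (5 − 5) − 0 = 0, and there is no ∂_3, so H_2 = 0.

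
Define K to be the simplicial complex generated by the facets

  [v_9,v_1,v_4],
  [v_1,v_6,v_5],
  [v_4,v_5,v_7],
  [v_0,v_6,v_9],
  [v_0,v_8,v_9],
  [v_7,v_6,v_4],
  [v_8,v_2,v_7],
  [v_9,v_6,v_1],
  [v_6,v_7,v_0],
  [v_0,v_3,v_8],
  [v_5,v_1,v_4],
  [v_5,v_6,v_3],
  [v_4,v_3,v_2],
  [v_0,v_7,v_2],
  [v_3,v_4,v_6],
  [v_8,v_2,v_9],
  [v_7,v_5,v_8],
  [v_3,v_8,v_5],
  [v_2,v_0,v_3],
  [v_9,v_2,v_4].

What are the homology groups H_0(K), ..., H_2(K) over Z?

K has 10 vertices, 30 edges, 20 triangles.
rank ∂_0 = 0, rank ∂_1 = 9 ⇒ b_0 = 10 − 0 − 9 = 1; all invariant factors of ∂_1 are 1 so no torsion. So H_0 = Z.
rank ∂_1 = 9, rank ∂_2 = 20 ⇒ b_1 = 30 − 9 − 20 = 1; ∂_2 has invariant factor(s) [2] giving torsion. So H_1 = Z ⊕ Z_2.
rank ∂_2 = 20, rank ∂_3 = 0 ⇒ b_2 = 20 − 20 − 0 = 0. So H_2 = 0.

H_0 = Z,  H_1 = Z ⊕ Z_2,  H_2 = 0.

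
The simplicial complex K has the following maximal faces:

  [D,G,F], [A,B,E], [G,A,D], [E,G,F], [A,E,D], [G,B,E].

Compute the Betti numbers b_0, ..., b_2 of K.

b_0 = 1, b_1 = 1, b_2 = 0.

Take the total order A < B < D < E < F < G on the vertex set. Then K (dimension 2) consists of the simplices:

  0-simplices (6): A, B, D, E, F, G
  1-simplices (12): AB, AD, AE, AG, BE, BG, DE, DF, DG, EF, EG, FG
  2-simplices (6): ABE, ADE, ADG, BEG, DFG, EFG

Hence C_0 ≅ Z^6, C_1 ≅ Z^12, C_2 ≅ Z^6.

Boundary ∂_1: C_1 → C_0 maps an edge to its endpoints' difference, ∂[p,q] = q − p.
The resulting 6×12 matrix has rank 5, and its Smith normal form has invariant factors (1,1,1,1,1).

The boundary map ∂_2: C_2 → C_1 maps a triangle to the signed sum of its edges. For instance
  ∂DFG = FG − DG + DF,
  ∂ABE = BE − AE + AB.
The 12×6 boundary matrix has rank 6 and Smith normal form diag(1,1,1,1,1,1).

From H_k ≅ ker(∂_k) / im(∂_{k+1}) we obtain:

  H_0: rank C_0 − rank ∂_1 = 6 − 5 = 1, and the invariant factors of ∂_1 are all 1, so H_0 ≅ Z.
  H_1: rank ker ∂_1 − rank ∂_2 = (12 − 5) − 6 = 1, and the invariant factors of ∂_2 are all 1, so H_1 ≅ Z.
  H_2: rank ker ∂_2 − rank ∂_3 = (6 − 6) − 0 = 0, and there is no ∂_3, so H_2 ≅ 0.

As a check, the Euler characteristic is 6 − 12 + 6 = 0, which agrees with 1 − 1 + 0 = 0.

Hence the Betti numbers are b_0 = 1, b_1 = 1, b_2 = 0.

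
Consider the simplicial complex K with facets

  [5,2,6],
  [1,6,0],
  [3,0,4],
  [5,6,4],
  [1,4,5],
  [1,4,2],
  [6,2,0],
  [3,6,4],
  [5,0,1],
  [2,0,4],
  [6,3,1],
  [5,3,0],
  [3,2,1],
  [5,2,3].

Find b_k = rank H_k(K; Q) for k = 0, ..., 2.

b_0 = 1, b_1 = 2, b_2 = 1.

Fix the vertex order 0 < 1 < 2 < 3 < 4 < 5 < 6 and write every simplex with vertices in increasing order. Then dim K = 2 and the simplices of K are:

  0-simplices (7): [0], [1], [2], [3], [4], [5], [6]
  1-simplices (21): [0,1], [0,2], [0,3], [0,4], [0,5], [0,6], [1,2], [1,3], [1,4], [1,5], [1,6], [2,3], [2,4], [2,5], [2,6], [3,4], [3,5], [3,6], [4,5], [4,6], [5,6]
  2-simplices (14): [0,1,5], [0,1,6], [0,2,4], [0,2,6], [0,3,4], [0,3,5], [1,2,3], [1,2,4], [1,3,6], [1,4,5], [2,3,5], [2,5,6], [3,4,6], [4,5,6]

giving chain groups C_0 ≅ Z^7, C_1 ≅ Z^21, C_2 ≅ Z^14.

∂_1: C_1 → C_0 is given by ∂[p,q] = [q] − [p]. For instance
  ∂[5,6] = [6] − [5].
The 7×21 boundary matrix has rank 6 and Smith normal form diag(1,1,1,1,1,1).

Boundary ∂_2: C_2 → C_1 maps a triangle to the signed sum of its edges. For instance
  ∂[1,4,5] = [4,5] − [1,5] + [1,4],
  ∂[0,2,6] = [2,6] − [0,6] + [0,2].
The 21×14 boundary matrix has rank 13 and Smith normal form diag(1,1,1,1,1,1,1,1,1,1,1,1,1).

Reading off H_k = ker ∂_k / im ∂_{k+1}:

  H_0: rank C_0 − rank ∂_1 = 7 − 6 = 1, and the invariant factors of ∂_1 are all 1, so H_0 = Z.
  H_1: rank ker ∂_1 − rank ∂_2 = (21 − 6) − 13 = 2, and the invariant factors of ∂_2 are all 1, so H_1 = Z^2.
  H_2: rank ker ∂_2 − rank ∂_3 = (14 − 13) − 0 = 1, and there is no ∂_3, so H_2 = Z.

(K is a triangulation of the torus T^2.)

Hence the Betti numbers are b_0 = 1, b_1 = 2, b_2 = 1.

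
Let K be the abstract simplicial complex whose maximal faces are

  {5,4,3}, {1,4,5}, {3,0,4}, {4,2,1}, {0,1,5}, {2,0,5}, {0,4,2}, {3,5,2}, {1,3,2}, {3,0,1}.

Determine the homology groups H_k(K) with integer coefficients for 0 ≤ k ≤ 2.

We work with the vertex ordering 0 < 1 < 2 < 3 < 4 < 5. The simplices of K, each written with vertices in increasing order, are:

  0-simplices (6): [0], [1], [2], [3], [4], [5]
  1-simplices (15): [0,1], [0,2], [0,3], [0,4], [0,5], [1,2], [1,3], [1,4], [1,5], [2,3], [2,4], [2,5], [3,4], [3,5], [4,5]
  2-simplices (10): [0,1,3], [0,1,5], [0,2,4], [0,2,5], [0,3,4], [1,2,3], [1,2,4], [1,4,5], [2,3,5], [3,4,5]

giving chain groups C_0 ≅ Z^6, C_1 ≅ Z^15, C_2 ≅ Z^10.

The boundary map ∂_1: C_1 → C_0 sends each edge [p,q] (with p < q) to q − p. For instance
  ∂[0,3] = [3] − [0].
The 6×15 boundary matrix has rank 5 and Smith normal form diag(1,1,1,1,1).

The boundary map ∂_2: C_2 → C_1 sends each 2-simplex [p,q,r] to [q,r] − [p,r] + [p,q]. For instance
  ∂[1,4,5] = [4,5] − [1,5] + [1,4],
  ∂[0,2,4] = [2,4] − [0,4] + [0,2].
As a 15×10 matrix over Z this has rank 10, with invariant factors (1,1,1,1,1,1,1,1,1,2).

Now H_k = ker ∂_k / im ∂_{k+1}, so:

  H_0: rank C_0 − rank ∂_1 = 6 − 5 = 1, and the invariant factors of ∂_1 are all 1, so H_0 = Z.
  H_1: rank ker ∂_1 − rank ∂_2 = (15 − 5) − 10 = 0, and ∂_2 has invariant factor 2 > 1, so H_1 = Z/2Z.
  H_2: rank ker ∂_2 − rank ∂_3 = (10 − 10) − 0 = 0, and there is no ∂_3, so H_2 = 0.

(K is a triangulation of the real projective plane RP^2.)

H_0 ≅ Z,  H_1 ≅ Z/2Z,  H_2 = 0.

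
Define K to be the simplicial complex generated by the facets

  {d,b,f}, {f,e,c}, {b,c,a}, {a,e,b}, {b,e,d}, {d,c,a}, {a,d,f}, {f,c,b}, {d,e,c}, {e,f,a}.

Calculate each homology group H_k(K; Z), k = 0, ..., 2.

K has 6 vertices, 15 edges, 10 triangles.
rank ∂_0 = 0, rank ∂_1 = 5 ⇒ b_0 = 6 − 0 − 5 = 1; all invariant factors of ∂_1 are 1 so no torsion. So H_0 ≅ Z.
rank ∂_1 = 5, rank ∂_2 = 10 ⇒ b_1 = 15 − 5 − 10 = 0; ∂_2 has invariant factor(s) [2] giving torsion. So H_1 ≅ Z/2.
rank ∂_2 = 10, rank ∂_3 = 0 ⇒ b_2 = 10 − 10 − 0 = 0. So H_2 ≅ 0.

H_0 ≅ Z,  H_1 ≅ Z/2,  H_2 = 0.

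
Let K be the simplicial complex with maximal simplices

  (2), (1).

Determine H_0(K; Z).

H_0 ≅ Z^2.

We work with the vertex ordering 1 < 2. The simplices of K, each written with vertices in increasing order, are:

  0-simplices (2): [1], [2]

Hence C_0 ≅ Z^2.

Computing H_k = (kernel of ∂_k) / (image of ∂_{k+1}):

  H_0: rank C_0 − rank ∂_1 = 2 − 0 = 2, and there is no ∂_1, so H_0 = Z^2.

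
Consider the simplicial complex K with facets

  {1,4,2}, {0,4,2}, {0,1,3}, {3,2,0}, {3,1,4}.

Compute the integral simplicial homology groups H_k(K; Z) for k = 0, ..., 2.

K has 5 vertices, 10 edges, 5 triangles.
rank ∂_0 = 0, rank ∂_1 = 4 ⇒ b_0 = 5 − 0 − 4 = 1; all invariant factors of ∂_1 are 1 so no torsion. So H_0 ≅ Z.
rank ∂_1 = 4, rank ∂_2 = 5 ⇒ b_1 = 10 − 4 − 5 = 1; all invariant factors of ∂_2 are 1 so no torsion. So H_1 ≅ Z.
rank ∂_2 = 5, rank ∂_3 = 0 ⇒ b_2 = 5 − 5 − 0 = 0. So H_2 ≅ 0.

H_0 = Z,  H_1 = Z,  H_2 = 0.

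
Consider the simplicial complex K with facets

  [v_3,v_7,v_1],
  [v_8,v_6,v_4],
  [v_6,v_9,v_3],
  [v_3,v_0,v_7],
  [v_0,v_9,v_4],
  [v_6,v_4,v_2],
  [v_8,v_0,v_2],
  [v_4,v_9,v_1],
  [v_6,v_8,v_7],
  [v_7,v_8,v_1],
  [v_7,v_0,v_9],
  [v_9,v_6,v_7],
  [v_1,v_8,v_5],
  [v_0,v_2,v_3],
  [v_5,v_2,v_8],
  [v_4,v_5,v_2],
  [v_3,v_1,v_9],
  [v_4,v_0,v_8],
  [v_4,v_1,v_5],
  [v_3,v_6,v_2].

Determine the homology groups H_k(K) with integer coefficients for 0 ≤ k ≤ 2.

Take the total order v_0 < v_1 < v_2 < v_3 < v_4 < v_5 < v_6 < v_7 < v_8 < v_9 on the vertex set. Then K (dimension 2) consists of the simplices:

  0-simplices (10): [v_0], [v_1], [v_2], [v_3], [v_4], [v_5], [v_6], [v_7], [v_8], [v_9]
  1-simplices (30): (30 of them)
  2-simplices (20): (20 of them)

so the chain groups are C_0 ≅ Z^10, C_1 ≅ Z^30, C_2 ≅ Z^20.

Boundary ∂_1: C_1 → C_0 maps an edge to its endpoints' difference, ∂[p,q] = q − p. For instance
  ∂[v_4,v_6] = [v_6] − [v_4].
As a 10×30 matrix over Z this has rank 9, with invariant factors (1,1,1,1,1,1,1,1,1).

The boundary map ∂_2: C_2 → C_1 sends each 2-simplex [p,q,r] to [q,r] − [p,r] + [p,q]. For instance
  ∂[v_6,v_7,v_8] = [v_7,v_8] − [v_6,v_8] + [v_6,v_7],
  ∂[v_4,v_6,v_8] = [v_6,v_8] − [v_4,v_8] + [v_4,v_6].
The resulting 30×20 matrix has rank 20, and its Smith normal form has invariant factors (1,1,1,1,1,1,1,1,1,1,1,1,1,1,1,1,1,1,1,2).

Reading off H_k = ker ∂_k / im ∂_{k+1}:

  H_0: rank C_0 − rank ∂_1 = 10 − 9 = 1, and the invariant factors of ∂_1 are all 1, so H_0 ≅ Z.
  H_1: rank ker ∂_1 − rank ∂_2 = (30 − 9) − 20 = 1, and ∂_2 has invariant factor 2 > 1, so H_1 ≅ Z ⊕ Z_2.
  H_2: rank ker ∂_2 − rank ∂_3 = (20 − 20) − 0 = 0, and there is no ∂_3, so H_2 ≅ 0.

As a check, the Euler characteristic is 10 − 30 + 20 = 0, which agrees with 1 − 1 + 0 = 0.
(K is a triangulation of the Klein bottle.)

H_0 ≅ Z,  H_1 ≅ Z ⊕ Z_2,  H_2 = 0.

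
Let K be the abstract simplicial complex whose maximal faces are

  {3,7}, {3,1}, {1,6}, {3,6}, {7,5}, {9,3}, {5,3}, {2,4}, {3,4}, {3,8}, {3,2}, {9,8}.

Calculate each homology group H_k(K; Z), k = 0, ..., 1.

K has 9 vertices, 12 edges.
rank ∂_0 = 0, rank ∂_1 = 8 ⇒ b_0 = 9 − 0 − 8 = 1; all invariant factors of ∂_1 are 1 so no torsion. So H_0 ≅ Z.
rank ∂_1 = 8, rank ∂_2 = 0 ⇒ b_1 = 12 − 8 − 0 = 4. So H_1 ≅ Z^4.

H_0 = Z,  H_1 = Z^4.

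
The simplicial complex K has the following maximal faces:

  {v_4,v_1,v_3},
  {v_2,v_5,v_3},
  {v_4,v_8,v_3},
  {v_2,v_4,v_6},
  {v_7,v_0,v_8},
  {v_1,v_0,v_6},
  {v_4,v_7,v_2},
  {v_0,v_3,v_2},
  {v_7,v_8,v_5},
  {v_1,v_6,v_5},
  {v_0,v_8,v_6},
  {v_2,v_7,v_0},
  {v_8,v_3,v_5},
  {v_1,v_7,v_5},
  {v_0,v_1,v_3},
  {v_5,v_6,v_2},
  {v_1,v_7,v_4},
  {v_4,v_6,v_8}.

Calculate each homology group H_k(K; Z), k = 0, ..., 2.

Order the vertices as v_0 < v_1 < v_2 < v_3 < v_4 < v_5 < v_6 < v_7 < v_8. Listing each simplex with vertices in this order, K has dimension 2 with simplices:

  0-simplices (9): [v_0], [v_1], [v_2], [v_3], [v_4], [v_5], [v_6], [v_7], [v_8]
  1-simplices (27): (27 of them)
  2-simplices (18): (18 of them)

giving chain groups C_0 ≅ Z^9, C_1 ≅ Z^27, C_2 ≅ Z^18.

∂_1: C_1 → C_0 maps an edge to its endpoints' difference, ∂[p,q] = q − p. For instance
  ∂[v_5,v_6] = [v_6] − [v_5].
The resulting 9×27 matrix has rank 8, and its Smith normal form has invariant factors (1,1,1,1,1,1,1,1).

The boundary map ∂_2: C_2 → C_1 maps a triangle to the signed sum of its edges. For instance
  ∂[v_1,v_3,v_4] = [v_3,v_4] − [v_1,v_4] + [v_1,v_3],
  ∂[v_2,v_4,v_7] = [v_4,v_7] − [v_2,v_7] + [v_2,v_4].
This gives a 27×18 integer matrix of rank 17; reducing to Smith normal form yields diagonal entries (1,1,1,1,1,1,1,1,1,1,1,1,1,1,1,1,1).

Computing H_k = (kernel of ∂_k) / (image of ∂_{k+1}):

  H_0: rank C_0 − rank ∂_1 = 9 − 8 = 1, and the invariant factors of ∂_1 are all 1, so H_0 = Z.
  H_1: rank ker ∂_1 − rank ∂_2 = (27 − 8) − 17 = 2, and the invariant factors of ∂_2 are all 1, so H_1 = Z^2.
  H_2: rank ker ∂_2 − rank ∂_3 = (18 − 17) − 0 = 1, and there is no ∂_3, so H_2 = Z.

H_0 = Z,  H_1 = Z^2,  H_2 = Z.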